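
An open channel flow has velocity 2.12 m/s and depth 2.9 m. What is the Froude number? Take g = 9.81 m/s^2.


The Froude number is defined as Fr = V / sqrt(g*y).
g*y = 9.81 * 2.9 = 28.449.
sqrt(g*y) = sqrt(28.449) = 5.3338.
Fr = 2.12 / 5.3338 = 0.3975.

0.3975


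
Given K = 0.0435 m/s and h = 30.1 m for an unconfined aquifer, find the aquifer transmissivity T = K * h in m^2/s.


Transmissivity is defined as T = K * h.
T = 0.0435 * 30.1
  = 1.3094 m^2/s.

1.3094


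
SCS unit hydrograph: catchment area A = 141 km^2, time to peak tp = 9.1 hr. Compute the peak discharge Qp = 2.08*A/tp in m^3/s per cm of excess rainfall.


SCS formula: Qp = 2.08 * A / tp.
Qp = 2.08 * 141 / 9.1
   = 293.28 / 9.1
   = 32.23 m^3/s per cm.

32.23


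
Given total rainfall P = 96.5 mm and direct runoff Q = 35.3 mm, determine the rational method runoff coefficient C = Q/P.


The runoff coefficient C = runoff depth / rainfall depth.
C = 35.3 / 96.5
  = 0.3658.

0.3658


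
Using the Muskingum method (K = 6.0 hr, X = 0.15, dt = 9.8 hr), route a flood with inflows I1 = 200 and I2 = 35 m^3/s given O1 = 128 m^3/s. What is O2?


Muskingum coefficients:
denom = 2*K*(1-X) + dt = 2*6.0*(1-0.15) + 9.8 = 20.0.
C0 = (dt - 2*K*X)/denom = (9.8 - 2*6.0*0.15)/20.0 = 0.4.
C1 = (dt + 2*K*X)/denom = (9.8 + 2*6.0*0.15)/20.0 = 0.58.
C2 = (2*K*(1-X) - dt)/denom = 0.02.
O2 = C0*I2 + C1*I1 + C2*O1
   = 0.4*35 + 0.58*200 + 0.02*128
   = 132.56 m^3/s.

132.56


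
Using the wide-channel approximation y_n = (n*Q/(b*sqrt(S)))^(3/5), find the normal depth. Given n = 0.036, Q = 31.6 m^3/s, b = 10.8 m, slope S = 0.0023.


We use the wide-channel approximation y_n = (n*Q/(b*sqrt(S)))^(3/5).
sqrt(S) = sqrt(0.0023) = 0.047958.
Numerator: n*Q = 0.036 * 31.6 = 1.1376.
Denominator: b*sqrt(S) = 10.8 * 0.047958 = 0.517946.
arg = 2.1964.
y_n = 2.1964^(3/5) = 1.6033 m.

1.6033


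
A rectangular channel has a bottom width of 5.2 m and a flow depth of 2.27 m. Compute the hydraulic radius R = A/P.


For a rectangular section:
Flow area A = b * y = 5.2 * 2.27 = 11.8 m^2.
Wetted perimeter P = b + 2y = 5.2 + 2*2.27 = 9.74 m.
Hydraulic radius R = A/P = 11.8 / 9.74 = 1.2119 m.

1.2119


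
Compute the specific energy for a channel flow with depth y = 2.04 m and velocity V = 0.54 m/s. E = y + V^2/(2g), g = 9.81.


Specific energy E = y + V^2/(2g).
Velocity head = V^2/(2g) = 0.54^2 / (2*9.81) = 0.2916 / 19.62 = 0.0149 m.
E = 2.04 + 0.0149 = 2.0549 m.

2.0549


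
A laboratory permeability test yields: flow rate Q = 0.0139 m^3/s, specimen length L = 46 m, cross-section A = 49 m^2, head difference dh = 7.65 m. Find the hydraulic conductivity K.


From K = Q*L / (A*dh):
Numerator: Q*L = 0.0139 * 46 = 0.6394.
Denominator: A*dh = 49 * 7.65 = 374.85.
K = 0.6394 / 374.85 = 0.001706 m/s.

0.001706


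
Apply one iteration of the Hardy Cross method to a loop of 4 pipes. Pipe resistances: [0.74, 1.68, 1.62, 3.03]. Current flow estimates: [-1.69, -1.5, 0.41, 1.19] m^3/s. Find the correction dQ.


Numerator terms (r*Q*|Q|): 0.74*-1.69*|-1.69| = -2.1135; 1.68*-1.5*|-1.5| = -3.78; 1.62*0.41*|0.41| = 0.2723; 3.03*1.19*|1.19| = 4.2908.
Sum of numerator = -1.3304.
Denominator terms (r*|Q|): 0.74*|-1.69| = 1.2506; 1.68*|-1.5| = 2.52; 1.62*|0.41| = 0.6642; 3.03*|1.19| = 3.6057.
2 * sum of denominator = 2 * 8.0405 = 16.081.
dQ = --1.3304 / 16.081 = 0.0827 m^3/s.

0.0827


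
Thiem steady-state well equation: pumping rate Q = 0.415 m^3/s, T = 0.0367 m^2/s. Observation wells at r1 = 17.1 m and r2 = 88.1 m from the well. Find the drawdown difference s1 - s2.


Thiem equation: s1 - s2 = Q/(2*pi*T) * ln(r2/r1).
ln(r2/r1) = ln(88.1/17.1) = 1.6394.
Q/(2*pi*T) = 0.415 / (2*pi*0.0367) = 0.415 / 0.2306 = 1.7997.
s1 - s2 = 1.7997 * 1.6394 = 2.9504 m.

2.9504


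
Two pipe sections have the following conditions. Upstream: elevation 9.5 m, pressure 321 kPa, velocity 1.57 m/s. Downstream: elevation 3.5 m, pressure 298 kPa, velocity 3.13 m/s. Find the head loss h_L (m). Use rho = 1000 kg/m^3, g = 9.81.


Total head at each section: H = z + p/(rho*g) + V^2/(2g).
H1 = 9.5 + 321*1000/(1000*9.81) + 1.57^2/(2*9.81)
   = 9.5 + 32.722 + 0.1256
   = 42.347 m.
H2 = 3.5 + 298*1000/(1000*9.81) + 3.13^2/(2*9.81)
   = 3.5 + 30.377 + 0.4993
   = 34.376 m.
h_L = H1 - H2 = 42.347 - 34.376 = 7.971 m.

7.971


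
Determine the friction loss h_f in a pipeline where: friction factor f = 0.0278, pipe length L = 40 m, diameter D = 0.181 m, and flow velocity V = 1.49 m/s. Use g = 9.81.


Darcy-Weisbach equation: h_f = f * (L/D) * V^2/(2g).
f * L/D = 0.0278 * 40/0.181 = 6.1436.
V^2/(2g) = 1.49^2 / (2*9.81) = 2.2201 / 19.62 = 0.1132 m.
h_f = 6.1436 * 0.1132 = 0.695 m.

0.695


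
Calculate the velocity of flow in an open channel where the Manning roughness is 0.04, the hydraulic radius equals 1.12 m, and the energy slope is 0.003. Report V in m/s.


Manning's equation gives V = (1/n) * R^(2/3) * S^(1/2).
First, compute R^(2/3) = 1.12^(2/3) = 1.0785.
Next, S^(1/2) = 0.003^(1/2) = 0.054772.
Then 1/n = 1/0.04 = 25.0.
V = 25.0 * 1.0785 * 0.054772 = 1.4768 m/s.

1.4768


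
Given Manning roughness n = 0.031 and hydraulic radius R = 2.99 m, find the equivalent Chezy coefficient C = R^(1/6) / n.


The Chezy coefficient relates to Manning's n through C = R^(1/6) / n.
R^(1/6) = 2.99^(1/6) = 1.200269.
C = 1.200269 / 0.031 = 38.72 m^(1/2)/s.

38.72


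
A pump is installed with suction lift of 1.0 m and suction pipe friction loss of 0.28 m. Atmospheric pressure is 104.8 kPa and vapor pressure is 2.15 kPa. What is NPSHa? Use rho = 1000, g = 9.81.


NPSHa = p_atm/(rho*g) - z_s - hf_s - p_vap/(rho*g).
p_atm/(rho*g) = 104.8*1000 / (1000*9.81) = 10.683 m.
p_vap/(rho*g) = 2.15*1000 / (1000*9.81) = 0.219 m.
NPSHa = 10.683 - 1.0 - 0.28 - 0.219
      = 9.18 m.

9.18


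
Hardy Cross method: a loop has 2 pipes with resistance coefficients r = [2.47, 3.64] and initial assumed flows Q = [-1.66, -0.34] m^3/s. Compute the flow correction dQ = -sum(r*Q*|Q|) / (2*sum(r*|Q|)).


Numerator terms (r*Q*|Q|): 2.47*-1.66*|-1.66| = -6.8063; 3.64*-0.34*|-0.34| = -0.4208.
Sum of numerator = -7.2271.
Denominator terms (r*|Q|): 2.47*|-1.66| = 4.1002; 3.64*|-0.34| = 1.2376.
2 * sum of denominator = 2 * 5.3378 = 10.6756.
dQ = --7.2271 / 10.6756 = 0.677 m^3/s.

0.677


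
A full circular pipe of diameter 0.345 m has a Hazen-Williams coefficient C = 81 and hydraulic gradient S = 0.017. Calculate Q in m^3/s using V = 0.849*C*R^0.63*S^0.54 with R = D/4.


For a full circular pipe, R = D/4 = 0.345/4 = 0.0862 m.
V = 0.849 * 81 * 0.0862^0.63 * 0.017^0.54
  = 0.849 * 81 * 0.213564 * 0.110775
  = 1.6269 m/s.
Pipe area A = pi*D^2/4 = pi*0.345^2/4 = 0.0935 m^2.
Q = A * V = 0.0935 * 1.6269 = 0.1521 m^3/s.

0.1521


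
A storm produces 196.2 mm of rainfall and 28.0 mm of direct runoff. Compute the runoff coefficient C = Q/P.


The runoff coefficient C = runoff depth / rainfall depth.
C = 28.0 / 196.2
  = 0.1427.

0.1427


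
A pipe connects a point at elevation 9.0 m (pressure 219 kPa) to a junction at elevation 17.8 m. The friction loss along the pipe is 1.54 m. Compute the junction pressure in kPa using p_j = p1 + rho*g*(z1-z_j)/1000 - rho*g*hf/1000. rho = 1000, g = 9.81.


Junction pressure: p_j = p1 + rho*g*(z1 - z_j)/1000 - rho*g*hf/1000.
Elevation term = 1000*9.81*(9.0 - 17.8)/1000 = -86.328 kPa.
Friction term = 1000*9.81*1.54/1000 = 15.107 kPa.
p_j = 219 + -86.328 - 15.107 = 117.56 kPa.

117.56


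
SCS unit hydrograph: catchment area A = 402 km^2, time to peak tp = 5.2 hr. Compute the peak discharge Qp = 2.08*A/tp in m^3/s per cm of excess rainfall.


SCS formula: Qp = 2.08 * A / tp.
Qp = 2.08 * 402 / 5.2
   = 836.16 / 5.2
   = 160.8 m^3/s per cm.

160.8


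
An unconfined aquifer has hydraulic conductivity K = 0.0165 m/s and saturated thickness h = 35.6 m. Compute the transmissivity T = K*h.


Transmissivity is defined as T = K * h.
T = 0.0165 * 35.6
  = 0.5874 m^2/s.

0.5874


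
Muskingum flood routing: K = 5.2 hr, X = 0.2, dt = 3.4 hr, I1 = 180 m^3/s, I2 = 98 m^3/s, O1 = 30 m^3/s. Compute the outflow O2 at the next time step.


Muskingum coefficients:
denom = 2*K*(1-X) + dt = 2*5.2*(1-0.2) + 3.4 = 11.72.
C0 = (dt - 2*K*X)/denom = (3.4 - 2*5.2*0.2)/11.72 = 0.1126.
C1 = (dt + 2*K*X)/denom = (3.4 + 2*5.2*0.2)/11.72 = 0.4676.
C2 = (2*K*(1-X) - dt)/denom = 0.4198.
O2 = C0*I2 + C1*I1 + C2*O1
   = 0.1126*98 + 0.4676*180 + 0.4198*30
   = 107.8 m^3/s.

107.8


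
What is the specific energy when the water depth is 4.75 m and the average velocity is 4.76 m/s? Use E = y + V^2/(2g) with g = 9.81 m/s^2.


Specific energy E = y + V^2/(2g).
Velocity head = V^2/(2g) = 4.76^2 / (2*9.81) = 22.6576 / 19.62 = 1.1548 m.
E = 4.75 + 1.1548 = 5.9048 m.

5.9048


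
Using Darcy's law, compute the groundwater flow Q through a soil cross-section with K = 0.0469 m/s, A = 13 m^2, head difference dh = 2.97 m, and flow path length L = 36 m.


Darcy's law: Q = K * A * i, where i = dh/L.
Hydraulic gradient i = 2.97 / 36 = 0.0825.
Q = 0.0469 * 13 * 0.0825
  = 0.0503 m^3/s.

0.0503


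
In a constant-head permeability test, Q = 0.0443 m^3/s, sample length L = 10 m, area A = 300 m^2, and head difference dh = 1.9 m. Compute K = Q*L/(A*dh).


From K = Q*L / (A*dh):
Numerator: Q*L = 0.0443 * 10 = 0.443.
Denominator: A*dh = 300 * 1.9 = 570.0.
K = 0.443 / 570.0 = 0.000777 m/s.

0.000777


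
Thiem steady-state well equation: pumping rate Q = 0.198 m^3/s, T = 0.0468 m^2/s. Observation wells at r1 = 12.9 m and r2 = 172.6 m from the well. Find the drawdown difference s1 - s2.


Thiem equation: s1 - s2 = Q/(2*pi*T) * ln(r2/r1).
ln(r2/r1) = ln(172.6/12.9) = 2.5937.
Q/(2*pi*T) = 0.198 / (2*pi*0.0468) = 0.198 / 0.2941 = 0.6733.
s1 - s2 = 0.6733 * 2.5937 = 1.7465 m.

1.7465


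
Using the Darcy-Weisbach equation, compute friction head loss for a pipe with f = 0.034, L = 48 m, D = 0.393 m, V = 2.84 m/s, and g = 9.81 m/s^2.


Darcy-Weisbach equation: h_f = f * (L/D) * V^2/(2g).
f * L/D = 0.034 * 48/0.393 = 4.1527.
V^2/(2g) = 2.84^2 / (2*9.81) = 8.0656 / 19.62 = 0.4111 m.
h_f = 4.1527 * 0.4111 = 1.707 m.

1.707


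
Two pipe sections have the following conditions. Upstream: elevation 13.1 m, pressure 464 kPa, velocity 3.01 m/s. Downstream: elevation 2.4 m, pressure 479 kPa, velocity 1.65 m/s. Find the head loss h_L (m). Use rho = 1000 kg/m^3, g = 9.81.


Total head at each section: H = z + p/(rho*g) + V^2/(2g).
H1 = 13.1 + 464*1000/(1000*9.81) + 3.01^2/(2*9.81)
   = 13.1 + 47.299 + 0.4618
   = 60.86 m.
H2 = 2.4 + 479*1000/(1000*9.81) + 1.65^2/(2*9.81)
   = 2.4 + 48.828 + 0.1388
   = 51.366 m.
h_L = H1 - H2 = 60.86 - 51.366 = 9.494 m.

9.494


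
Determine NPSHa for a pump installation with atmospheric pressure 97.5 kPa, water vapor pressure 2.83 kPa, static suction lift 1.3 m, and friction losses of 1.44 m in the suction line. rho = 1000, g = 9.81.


NPSHa = p_atm/(rho*g) - z_s - hf_s - p_vap/(rho*g).
p_atm/(rho*g) = 97.5*1000 / (1000*9.81) = 9.939 m.
p_vap/(rho*g) = 2.83*1000 / (1000*9.81) = 0.288 m.
NPSHa = 9.939 - 1.3 - 1.44 - 0.288
      = 6.91 m.

6.91


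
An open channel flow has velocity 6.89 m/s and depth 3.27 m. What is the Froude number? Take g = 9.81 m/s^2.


The Froude number is defined as Fr = V / sqrt(g*y).
g*y = 9.81 * 3.27 = 32.0787.
sqrt(g*y) = sqrt(32.0787) = 5.6638.
Fr = 6.89 / 5.6638 = 1.2165.

1.2165


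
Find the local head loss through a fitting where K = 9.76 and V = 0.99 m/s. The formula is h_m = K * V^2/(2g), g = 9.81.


Minor loss formula: h_m = K * V^2/(2g).
V^2 = 0.99^2 = 0.9801.
V^2/(2g) = 0.9801 / 19.62 = 0.05 m.
h_m = 9.76 * 0.05 = 0.4876 m.

0.4876


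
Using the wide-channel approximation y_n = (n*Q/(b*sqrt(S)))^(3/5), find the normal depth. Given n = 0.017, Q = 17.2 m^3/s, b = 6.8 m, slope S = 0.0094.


We use the wide-channel approximation y_n = (n*Q/(b*sqrt(S)))^(3/5).
sqrt(S) = sqrt(0.0094) = 0.096954.
Numerator: n*Q = 0.017 * 17.2 = 0.2924.
Denominator: b*sqrt(S) = 6.8 * 0.096954 = 0.659287.
arg = 0.4435.
y_n = 0.4435^(3/5) = 0.614 m.

0.614


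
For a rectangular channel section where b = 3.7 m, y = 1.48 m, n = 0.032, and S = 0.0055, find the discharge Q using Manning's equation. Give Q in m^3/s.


For a rectangular channel, the cross-sectional area A = b * y = 3.7 * 1.48 = 5.48 m^2.
The wetted perimeter P = b + 2y = 3.7 + 2*1.48 = 6.66 m.
Hydraulic radius R = A/P = 5.48/6.66 = 0.8222 m.
Velocity V = (1/n)*R^(2/3)*S^(1/2) = (1/0.032)*0.8222^(2/3)*0.0055^(1/2) = 2.034 m/s.
Discharge Q = A * V = 5.48 * 2.034 = 11.138 m^3/s.

11.138


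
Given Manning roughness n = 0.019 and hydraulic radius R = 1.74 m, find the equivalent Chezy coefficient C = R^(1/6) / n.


The Chezy coefficient relates to Manning's n through C = R^(1/6) / n.
R^(1/6) = 1.74^(1/6) = 1.096709.
C = 1.096709 / 0.019 = 57.72 m^(1/2)/s.

57.72


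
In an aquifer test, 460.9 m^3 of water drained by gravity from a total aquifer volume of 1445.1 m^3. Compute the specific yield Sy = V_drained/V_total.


Specific yield Sy = Volume drained / Total volume.
Sy = 460.9 / 1445.1
   = 0.3189.

0.3189


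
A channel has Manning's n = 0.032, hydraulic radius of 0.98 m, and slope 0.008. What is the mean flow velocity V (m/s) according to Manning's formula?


Manning's equation gives V = (1/n) * R^(2/3) * S^(1/2).
First, compute R^(2/3) = 0.98^(2/3) = 0.9866.
Next, S^(1/2) = 0.008^(1/2) = 0.089443.
Then 1/n = 1/0.032 = 31.25.
V = 31.25 * 0.9866 * 0.089443 = 2.7577 m/s.

2.7577


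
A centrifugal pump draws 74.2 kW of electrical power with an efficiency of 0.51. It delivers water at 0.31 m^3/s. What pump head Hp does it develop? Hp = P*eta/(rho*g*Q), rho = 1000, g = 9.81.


Pump head formula: Hp = P * eta / (rho * g * Q).
Numerator: P * eta = 74.2 * 1000 * 0.51 = 37842.0 W.
Denominator: rho * g * Q = 1000 * 9.81 * 0.31 = 3041.1.
Hp = 37842.0 / 3041.1 = 12.44 m.

12.44


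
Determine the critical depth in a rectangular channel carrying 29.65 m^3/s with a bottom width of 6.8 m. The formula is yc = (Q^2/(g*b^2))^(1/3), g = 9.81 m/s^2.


Using yc = (Q^2 / (g * b^2))^(1/3):
Q^2 = 29.65^2 = 879.12.
g * b^2 = 9.81 * 6.8^2 = 9.81 * 46.24 = 453.61.
Q^2 / (g*b^2) = 879.12 / 453.61 = 1.9381.
yc = 1.9381^(1/3) = 1.2468 m.

1.2468


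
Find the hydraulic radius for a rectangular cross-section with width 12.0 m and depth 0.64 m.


For a rectangular section:
Flow area A = b * y = 12.0 * 0.64 = 7.68 m^2.
Wetted perimeter P = b + 2y = 12.0 + 2*0.64 = 13.28 m.
Hydraulic radius R = A/P = 7.68 / 13.28 = 0.5783 m.

0.5783


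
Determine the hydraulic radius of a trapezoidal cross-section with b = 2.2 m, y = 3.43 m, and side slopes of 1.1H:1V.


For a trapezoidal section with side slope z:
A = (b + z*y)*y = (2.2 + 1.1*3.43)*3.43 = 20.487 m^2.
P = b + 2*y*sqrt(1 + z^2) = 2.2 + 2*3.43*sqrt(1 + 1.1^2) = 12.398 m.
R = A/P = 20.487 / 12.398 = 1.6525 m.

1.6525


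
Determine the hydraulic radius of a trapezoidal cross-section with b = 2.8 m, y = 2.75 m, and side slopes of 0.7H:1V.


For a trapezoidal section with side slope z:
A = (b + z*y)*y = (2.8 + 0.7*2.75)*2.75 = 12.994 m^2.
P = b + 2*y*sqrt(1 + z^2) = 2.8 + 2*2.75*sqrt(1 + 0.7^2) = 9.514 m.
R = A/P = 12.994 / 9.514 = 1.3658 m.

1.3658


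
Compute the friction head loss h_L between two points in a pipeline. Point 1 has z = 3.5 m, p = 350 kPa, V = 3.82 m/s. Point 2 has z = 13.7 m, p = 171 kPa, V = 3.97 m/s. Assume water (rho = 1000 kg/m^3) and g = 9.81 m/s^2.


Total head at each section: H = z + p/(rho*g) + V^2/(2g).
H1 = 3.5 + 350*1000/(1000*9.81) + 3.82^2/(2*9.81)
   = 3.5 + 35.678 + 0.7438
   = 39.922 m.
H2 = 13.7 + 171*1000/(1000*9.81) + 3.97^2/(2*9.81)
   = 13.7 + 17.431 + 0.8033
   = 31.935 m.
h_L = H1 - H2 = 39.922 - 31.935 = 7.987 m.

7.987


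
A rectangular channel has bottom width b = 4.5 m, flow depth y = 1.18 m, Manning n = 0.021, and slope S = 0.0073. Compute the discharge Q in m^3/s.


For a rectangular channel, the cross-sectional area A = b * y = 4.5 * 1.18 = 5.31 m^2.
The wetted perimeter P = b + 2y = 4.5 + 2*1.18 = 6.86 m.
Hydraulic radius R = A/P = 5.31/6.86 = 0.7741 m.
Velocity V = (1/n)*R^(2/3)*S^(1/2) = (1/0.021)*0.7741^(2/3)*0.0073^(1/2) = 3.43 m/s.
Discharge Q = A * V = 5.31 * 3.43 = 18.213 m^3/s.

18.213


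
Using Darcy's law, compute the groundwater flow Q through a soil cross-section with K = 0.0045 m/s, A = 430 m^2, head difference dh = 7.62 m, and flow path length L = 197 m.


Darcy's law: Q = K * A * i, where i = dh/L.
Hydraulic gradient i = 7.62 / 197 = 0.03868.
Q = 0.0045 * 430 * 0.03868
  = 0.0748 m^3/s.

0.0748


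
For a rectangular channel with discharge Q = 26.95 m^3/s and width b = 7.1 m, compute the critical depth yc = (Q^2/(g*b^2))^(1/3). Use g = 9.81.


Using yc = (Q^2 / (g * b^2))^(1/3):
Q^2 = 26.95^2 = 726.3.
g * b^2 = 9.81 * 7.1^2 = 9.81 * 50.41 = 494.52.
Q^2 / (g*b^2) = 726.3 / 494.52 = 1.4687.
yc = 1.4687^(1/3) = 1.1367 m.

1.1367


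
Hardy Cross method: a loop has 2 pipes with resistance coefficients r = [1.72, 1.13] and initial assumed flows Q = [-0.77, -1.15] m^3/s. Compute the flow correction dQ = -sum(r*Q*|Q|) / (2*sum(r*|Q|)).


Numerator terms (r*Q*|Q|): 1.72*-0.77*|-0.77| = -1.0198; 1.13*-1.15*|-1.15| = -1.4944.
Sum of numerator = -2.5142.
Denominator terms (r*|Q|): 1.72*|-0.77| = 1.3244; 1.13*|-1.15| = 1.2995.
2 * sum of denominator = 2 * 2.6239 = 5.2478.
dQ = --2.5142 / 5.2478 = 0.4791 m^3/s.

0.4791


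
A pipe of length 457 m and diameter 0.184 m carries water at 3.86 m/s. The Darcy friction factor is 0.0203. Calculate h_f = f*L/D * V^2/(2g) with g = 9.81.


Darcy-Weisbach equation: h_f = f * (L/D) * V^2/(2g).
f * L/D = 0.0203 * 457/0.184 = 50.419.
V^2/(2g) = 3.86^2 / (2*9.81) = 14.8996 / 19.62 = 0.7594 m.
h_f = 50.419 * 0.7594 = 38.289 m.

38.289


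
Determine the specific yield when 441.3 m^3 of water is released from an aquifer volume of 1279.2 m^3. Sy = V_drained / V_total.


Specific yield Sy = Volume drained / Total volume.
Sy = 441.3 / 1279.2
   = 0.345.

0.345


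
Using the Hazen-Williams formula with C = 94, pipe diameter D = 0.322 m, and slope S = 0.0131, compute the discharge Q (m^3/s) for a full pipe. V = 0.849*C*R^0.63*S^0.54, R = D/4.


For a full circular pipe, R = D/4 = 0.322/4 = 0.0805 m.
V = 0.849 * 94 * 0.0805^0.63 * 0.0131^0.54
  = 0.849 * 94 * 0.20448 * 0.096234
  = 1.5704 m/s.
Pipe area A = pi*D^2/4 = pi*0.322^2/4 = 0.0814 m^2.
Q = A * V = 0.0814 * 1.5704 = 0.1279 m^3/s.

0.1279


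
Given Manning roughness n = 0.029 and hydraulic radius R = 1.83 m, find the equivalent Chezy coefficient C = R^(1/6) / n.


The Chezy coefficient relates to Manning's n through C = R^(1/6) / n.
R^(1/6) = 1.83^(1/6) = 1.105966.
C = 1.105966 / 0.029 = 38.14 m^(1/2)/s.

38.14


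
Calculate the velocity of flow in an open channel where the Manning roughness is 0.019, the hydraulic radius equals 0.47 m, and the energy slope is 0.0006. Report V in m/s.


Manning's equation gives V = (1/n) * R^(2/3) * S^(1/2).
First, compute R^(2/3) = 0.47^(2/3) = 0.6045.
Next, S^(1/2) = 0.0006^(1/2) = 0.024495.
Then 1/n = 1/0.019 = 52.63.
V = 52.63 * 0.6045 * 0.024495 = 0.7793 m/s.

0.7793


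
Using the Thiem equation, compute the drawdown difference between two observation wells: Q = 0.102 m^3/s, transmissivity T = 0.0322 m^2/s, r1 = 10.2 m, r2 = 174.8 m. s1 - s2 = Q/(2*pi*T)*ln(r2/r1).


Thiem equation: s1 - s2 = Q/(2*pi*T) * ln(r2/r1).
ln(r2/r1) = ln(174.8/10.2) = 2.8413.
Q/(2*pi*T) = 0.102 / (2*pi*0.0322) = 0.102 / 0.2023 = 0.5042.
s1 - s2 = 0.5042 * 2.8413 = 1.4324 m.

1.4324


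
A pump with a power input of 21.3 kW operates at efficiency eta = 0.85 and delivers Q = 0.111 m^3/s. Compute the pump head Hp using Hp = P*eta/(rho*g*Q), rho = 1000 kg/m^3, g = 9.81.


Pump head formula: Hp = P * eta / (rho * g * Q).
Numerator: P * eta = 21.3 * 1000 * 0.85 = 18105.0 W.
Denominator: rho * g * Q = 1000 * 9.81 * 0.111 = 1088.91.
Hp = 18105.0 / 1088.91 = 16.63 m.

16.63


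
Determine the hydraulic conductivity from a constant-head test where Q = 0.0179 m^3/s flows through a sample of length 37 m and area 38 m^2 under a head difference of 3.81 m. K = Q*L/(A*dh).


From K = Q*L / (A*dh):
Numerator: Q*L = 0.0179 * 37 = 0.6623.
Denominator: A*dh = 38 * 3.81 = 144.78.
K = 0.6623 / 144.78 = 0.004575 m/s.

0.004575


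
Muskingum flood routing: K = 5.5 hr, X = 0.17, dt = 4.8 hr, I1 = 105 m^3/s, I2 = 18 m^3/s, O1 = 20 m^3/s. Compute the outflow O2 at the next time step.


Muskingum coefficients:
denom = 2*K*(1-X) + dt = 2*5.5*(1-0.17) + 4.8 = 13.93.
C0 = (dt - 2*K*X)/denom = (4.8 - 2*5.5*0.17)/13.93 = 0.2103.
C1 = (dt + 2*K*X)/denom = (4.8 + 2*5.5*0.17)/13.93 = 0.4788.
C2 = (2*K*(1-X) - dt)/denom = 0.3108.
O2 = C0*I2 + C1*I1 + C2*O1
   = 0.2103*18 + 0.4788*105 + 0.3108*20
   = 60.28 m^3/s.

60.28


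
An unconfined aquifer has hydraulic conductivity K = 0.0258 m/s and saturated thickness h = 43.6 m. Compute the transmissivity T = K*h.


Transmissivity is defined as T = K * h.
T = 0.0258 * 43.6
  = 1.1249 m^2/s.

1.1249


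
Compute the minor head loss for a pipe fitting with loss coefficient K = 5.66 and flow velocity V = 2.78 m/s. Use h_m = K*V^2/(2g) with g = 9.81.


Minor loss formula: h_m = K * V^2/(2g).
V^2 = 2.78^2 = 7.7284.
V^2/(2g) = 7.7284 / 19.62 = 0.3939 m.
h_m = 5.66 * 0.3939 = 2.2295 m.

2.2295


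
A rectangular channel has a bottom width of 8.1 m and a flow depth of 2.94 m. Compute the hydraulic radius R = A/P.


For a rectangular section:
Flow area A = b * y = 8.1 * 2.94 = 23.81 m^2.
Wetted perimeter P = b + 2y = 8.1 + 2*2.94 = 13.98 m.
Hydraulic radius R = A/P = 23.81 / 13.98 = 1.7034 m.

1.7034


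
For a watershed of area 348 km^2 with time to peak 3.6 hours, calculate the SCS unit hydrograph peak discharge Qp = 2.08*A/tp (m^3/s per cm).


SCS formula: Qp = 2.08 * A / tp.
Qp = 2.08 * 348 / 3.6
   = 723.84 / 3.6
   = 201.07 m^3/s per cm.

201.07


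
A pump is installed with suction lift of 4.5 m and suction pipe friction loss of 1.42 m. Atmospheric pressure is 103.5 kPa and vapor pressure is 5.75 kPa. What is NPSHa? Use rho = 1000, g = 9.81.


NPSHa = p_atm/(rho*g) - z_s - hf_s - p_vap/(rho*g).
p_atm/(rho*g) = 103.5*1000 / (1000*9.81) = 10.55 m.
p_vap/(rho*g) = 5.75*1000 / (1000*9.81) = 0.586 m.
NPSHa = 10.55 - 4.5 - 1.42 - 0.586
      = 4.04 m.

4.04


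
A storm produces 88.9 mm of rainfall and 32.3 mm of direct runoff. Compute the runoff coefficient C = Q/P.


The runoff coefficient C = runoff depth / rainfall depth.
C = 32.3 / 88.9
  = 0.3633.

0.3633


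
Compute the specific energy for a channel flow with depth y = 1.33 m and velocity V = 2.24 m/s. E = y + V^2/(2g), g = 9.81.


Specific energy E = y + V^2/(2g).
Velocity head = V^2/(2g) = 2.24^2 / (2*9.81) = 5.0176 / 19.62 = 0.2557 m.
E = 1.33 + 0.2557 = 1.5857 m.

1.5857


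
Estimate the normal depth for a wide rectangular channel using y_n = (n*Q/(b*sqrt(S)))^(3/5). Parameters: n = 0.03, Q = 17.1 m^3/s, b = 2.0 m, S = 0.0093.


We use the wide-channel approximation y_n = (n*Q/(b*sqrt(S)))^(3/5).
sqrt(S) = sqrt(0.0093) = 0.096437.
Numerator: n*Q = 0.03 * 17.1 = 0.513.
Denominator: b*sqrt(S) = 2.0 * 0.096437 = 0.192874.
arg = 2.6598.
y_n = 2.6598^(3/5) = 1.7985 m.

1.7985


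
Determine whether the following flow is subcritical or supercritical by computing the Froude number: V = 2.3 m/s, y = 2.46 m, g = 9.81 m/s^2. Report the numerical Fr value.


The Froude number is defined as Fr = V / sqrt(g*y).
g*y = 9.81 * 2.46 = 24.1326.
sqrt(g*y) = sqrt(24.1326) = 4.9125.
Fr = 2.3 / 4.9125 = 0.4682.
Since Fr < 1, the flow is subcritical.

0.4682


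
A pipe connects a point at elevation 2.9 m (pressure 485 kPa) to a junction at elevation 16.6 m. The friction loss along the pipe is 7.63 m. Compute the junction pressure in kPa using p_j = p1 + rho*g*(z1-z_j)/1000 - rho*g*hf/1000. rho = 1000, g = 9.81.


Junction pressure: p_j = p1 + rho*g*(z1 - z_j)/1000 - rho*g*hf/1000.
Elevation term = 1000*9.81*(2.9 - 16.6)/1000 = -134.397 kPa.
Friction term = 1000*9.81*7.63/1000 = 74.85 kPa.
p_j = 485 + -134.397 - 74.85 = 275.75 kPa.

275.75


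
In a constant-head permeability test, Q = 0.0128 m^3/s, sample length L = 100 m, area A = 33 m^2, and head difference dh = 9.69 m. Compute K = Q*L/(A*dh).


From K = Q*L / (A*dh):
Numerator: Q*L = 0.0128 * 100 = 1.28.
Denominator: A*dh = 33 * 9.69 = 319.77.
K = 1.28 / 319.77 = 0.004003 m/s.

0.004003


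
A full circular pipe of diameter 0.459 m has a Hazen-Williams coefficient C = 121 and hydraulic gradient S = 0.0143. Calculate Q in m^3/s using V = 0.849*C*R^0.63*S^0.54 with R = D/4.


For a full circular pipe, R = D/4 = 0.459/4 = 0.1148 m.
V = 0.849 * 121 * 0.1148^0.63 * 0.0143^0.54
  = 0.849 * 121 * 0.255649 * 0.100898
  = 2.6498 m/s.
Pipe area A = pi*D^2/4 = pi*0.459^2/4 = 0.1655 m^2.
Q = A * V = 0.1655 * 2.6498 = 0.4385 m^3/s.

0.4385


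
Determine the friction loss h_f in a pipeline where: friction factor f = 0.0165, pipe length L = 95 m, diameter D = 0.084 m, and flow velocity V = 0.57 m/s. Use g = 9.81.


Darcy-Weisbach equation: h_f = f * (L/D) * V^2/(2g).
f * L/D = 0.0165 * 95/0.084 = 18.6607.
V^2/(2g) = 0.57^2 / (2*9.81) = 0.3249 / 19.62 = 0.0166 m.
h_f = 18.6607 * 0.0166 = 0.309 m.

0.309


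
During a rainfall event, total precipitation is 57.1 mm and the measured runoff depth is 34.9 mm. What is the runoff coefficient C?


The runoff coefficient C = runoff depth / rainfall depth.
C = 34.9 / 57.1
  = 0.6112.

0.6112


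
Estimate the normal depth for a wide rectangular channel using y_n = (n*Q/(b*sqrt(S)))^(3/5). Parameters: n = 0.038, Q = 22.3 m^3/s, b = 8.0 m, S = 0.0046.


We use the wide-channel approximation y_n = (n*Q/(b*sqrt(S)))^(3/5).
sqrt(S) = sqrt(0.0046) = 0.067823.
Numerator: n*Q = 0.038 * 22.3 = 0.8474.
Denominator: b*sqrt(S) = 8.0 * 0.067823 = 0.542584.
arg = 1.5618.
y_n = 1.5618^(3/5) = 1.3067 m.

1.3067


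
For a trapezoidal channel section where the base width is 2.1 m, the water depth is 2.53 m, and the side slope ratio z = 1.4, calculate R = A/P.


For a trapezoidal section with side slope z:
A = (b + z*y)*y = (2.1 + 1.4*2.53)*2.53 = 14.274 m^2.
P = b + 2*y*sqrt(1 + z^2) = 2.1 + 2*2.53*sqrt(1 + 1.4^2) = 10.806 m.
R = A/P = 14.274 / 10.806 = 1.321 m.

1.321


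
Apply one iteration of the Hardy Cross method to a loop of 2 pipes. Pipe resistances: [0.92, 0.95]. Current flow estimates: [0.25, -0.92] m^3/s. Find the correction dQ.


Numerator terms (r*Q*|Q|): 0.92*0.25*|0.25| = 0.0575; 0.95*-0.92*|-0.92| = -0.8041.
Sum of numerator = -0.7466.
Denominator terms (r*|Q|): 0.92*|0.25| = 0.23; 0.95*|-0.92| = 0.874.
2 * sum of denominator = 2 * 1.104 = 2.208.
dQ = --0.7466 / 2.208 = 0.3381 m^3/s.

0.3381


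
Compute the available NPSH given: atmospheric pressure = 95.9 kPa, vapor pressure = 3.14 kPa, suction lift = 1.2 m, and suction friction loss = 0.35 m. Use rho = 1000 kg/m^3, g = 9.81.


NPSHa = p_atm/(rho*g) - z_s - hf_s - p_vap/(rho*g).
p_atm/(rho*g) = 95.9*1000 / (1000*9.81) = 9.776 m.
p_vap/(rho*g) = 3.14*1000 / (1000*9.81) = 0.32 m.
NPSHa = 9.776 - 1.2 - 0.35 - 0.32
      = 7.91 m.

7.91


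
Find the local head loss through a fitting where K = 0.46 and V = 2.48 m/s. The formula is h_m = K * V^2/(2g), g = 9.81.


Minor loss formula: h_m = K * V^2/(2g).
V^2 = 2.48^2 = 6.1504.
V^2/(2g) = 6.1504 / 19.62 = 0.3135 m.
h_m = 0.46 * 0.3135 = 0.1442 m.

0.1442


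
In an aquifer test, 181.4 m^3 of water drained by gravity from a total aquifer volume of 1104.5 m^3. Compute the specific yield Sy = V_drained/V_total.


Specific yield Sy = Volume drained / Total volume.
Sy = 181.4 / 1104.5
   = 0.1642.

0.1642


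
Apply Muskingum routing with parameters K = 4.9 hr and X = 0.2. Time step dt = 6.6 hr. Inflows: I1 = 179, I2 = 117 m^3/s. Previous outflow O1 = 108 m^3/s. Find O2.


Muskingum coefficients:
denom = 2*K*(1-X) + dt = 2*4.9*(1-0.2) + 6.6 = 14.44.
C0 = (dt - 2*K*X)/denom = (6.6 - 2*4.9*0.2)/14.44 = 0.3213.
C1 = (dt + 2*K*X)/denom = (6.6 + 2*4.9*0.2)/14.44 = 0.5928.
C2 = (2*K*(1-X) - dt)/denom = 0.0859.
O2 = C0*I2 + C1*I1 + C2*O1
   = 0.3213*117 + 0.5928*179 + 0.0859*108
   = 152.98 m^3/s.

152.98


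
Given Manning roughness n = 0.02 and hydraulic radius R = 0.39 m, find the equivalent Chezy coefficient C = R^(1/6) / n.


The Chezy coefficient relates to Manning's n through C = R^(1/6) / n.
R^(1/6) = 0.39^(1/6) = 0.85476.
C = 0.85476 / 0.02 = 42.74 m^(1/2)/s.

42.74


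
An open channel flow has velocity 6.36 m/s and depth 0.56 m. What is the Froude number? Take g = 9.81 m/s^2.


The Froude number is defined as Fr = V / sqrt(g*y).
g*y = 9.81 * 0.56 = 5.4936.
sqrt(g*y) = sqrt(5.4936) = 2.3438.
Fr = 6.36 / 2.3438 = 2.7135.

2.7135


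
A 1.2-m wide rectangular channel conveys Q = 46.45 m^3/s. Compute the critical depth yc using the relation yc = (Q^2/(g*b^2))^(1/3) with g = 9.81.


Using yc = (Q^2 / (g * b^2))^(1/3):
Q^2 = 46.45^2 = 2157.6.
g * b^2 = 9.81 * 1.2^2 = 9.81 * 1.44 = 14.13.
Q^2 / (g*b^2) = 2157.6 / 14.13 = 152.6964.
yc = 152.6964^(1/3) = 5.3454 m.

5.3454


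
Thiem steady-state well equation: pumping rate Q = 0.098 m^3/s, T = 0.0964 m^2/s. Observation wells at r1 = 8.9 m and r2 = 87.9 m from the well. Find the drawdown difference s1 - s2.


Thiem equation: s1 - s2 = Q/(2*pi*T) * ln(r2/r1).
ln(r2/r1) = ln(87.9/8.9) = 2.2901.
Q/(2*pi*T) = 0.098 / (2*pi*0.0964) = 0.098 / 0.6057 = 0.1618.
s1 - s2 = 0.1618 * 2.2901 = 0.3705 m.

0.3705


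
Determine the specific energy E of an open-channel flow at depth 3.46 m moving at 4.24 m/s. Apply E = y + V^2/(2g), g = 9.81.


Specific energy E = y + V^2/(2g).
Velocity head = V^2/(2g) = 4.24^2 / (2*9.81) = 17.9776 / 19.62 = 0.9163 m.
E = 3.46 + 0.9163 = 4.3763 m.

4.3763


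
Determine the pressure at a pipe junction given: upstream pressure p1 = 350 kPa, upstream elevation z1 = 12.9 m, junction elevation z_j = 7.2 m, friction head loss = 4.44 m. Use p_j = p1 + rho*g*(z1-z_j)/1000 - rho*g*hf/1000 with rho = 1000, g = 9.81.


Junction pressure: p_j = p1 + rho*g*(z1 - z_j)/1000 - rho*g*hf/1000.
Elevation term = 1000*9.81*(12.9 - 7.2)/1000 = 55.917 kPa.
Friction term = 1000*9.81*4.44/1000 = 43.556 kPa.
p_j = 350 + 55.917 - 43.556 = 362.36 kPa.

362.36


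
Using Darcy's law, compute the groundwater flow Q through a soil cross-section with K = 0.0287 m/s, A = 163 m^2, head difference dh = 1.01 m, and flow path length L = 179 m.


Darcy's law: Q = K * A * i, where i = dh/L.
Hydraulic gradient i = 1.01 / 179 = 0.005642.
Q = 0.0287 * 163 * 0.005642
  = 0.0264 m^3/s.

0.0264


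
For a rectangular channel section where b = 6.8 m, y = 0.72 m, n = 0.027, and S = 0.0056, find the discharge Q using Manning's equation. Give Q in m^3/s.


For a rectangular channel, the cross-sectional area A = b * y = 6.8 * 0.72 = 4.9 m^2.
The wetted perimeter P = b + 2y = 6.8 + 2*0.72 = 8.24 m.
Hydraulic radius R = A/P = 4.9/8.24 = 0.5942 m.
Velocity V = (1/n)*R^(2/3)*S^(1/2) = (1/0.027)*0.5942^(2/3)*0.0056^(1/2) = 1.9589 m/s.
Discharge Q = A * V = 4.9 * 1.9589 = 9.591 m^3/s.

9.591


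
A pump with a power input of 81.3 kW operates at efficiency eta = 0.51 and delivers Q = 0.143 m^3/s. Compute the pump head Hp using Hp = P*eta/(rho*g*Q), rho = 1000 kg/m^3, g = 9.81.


Pump head formula: Hp = P * eta / (rho * g * Q).
Numerator: P * eta = 81.3 * 1000 * 0.51 = 41463.0 W.
Denominator: rho * g * Q = 1000 * 9.81 * 0.143 = 1402.83.
Hp = 41463.0 / 1402.83 = 29.56 m.

29.56


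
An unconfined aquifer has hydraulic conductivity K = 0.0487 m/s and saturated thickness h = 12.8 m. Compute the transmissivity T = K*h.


Transmissivity is defined as T = K * h.
T = 0.0487 * 12.8
  = 0.6234 m^2/s.

0.6234


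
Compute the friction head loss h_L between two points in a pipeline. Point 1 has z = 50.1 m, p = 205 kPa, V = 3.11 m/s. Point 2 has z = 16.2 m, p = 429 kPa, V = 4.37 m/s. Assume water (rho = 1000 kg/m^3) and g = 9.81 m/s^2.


Total head at each section: H = z + p/(rho*g) + V^2/(2g).
H1 = 50.1 + 205*1000/(1000*9.81) + 3.11^2/(2*9.81)
   = 50.1 + 20.897 + 0.493
   = 71.49 m.
H2 = 16.2 + 429*1000/(1000*9.81) + 4.37^2/(2*9.81)
   = 16.2 + 43.731 + 0.9733
   = 60.904 m.
h_L = H1 - H2 = 71.49 - 60.904 = 10.586 m.

10.586


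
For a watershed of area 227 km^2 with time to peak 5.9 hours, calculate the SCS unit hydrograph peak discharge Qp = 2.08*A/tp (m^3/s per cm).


SCS formula: Qp = 2.08 * A / tp.
Qp = 2.08 * 227 / 5.9
   = 472.16 / 5.9
   = 80.03 m^3/s per cm.

80.03


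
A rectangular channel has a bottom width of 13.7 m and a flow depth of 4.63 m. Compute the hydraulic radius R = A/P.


For a rectangular section:
Flow area A = b * y = 13.7 * 4.63 = 63.43 m^2.
Wetted perimeter P = b + 2y = 13.7 + 2*4.63 = 22.96 m.
Hydraulic radius R = A/P = 63.43 / 22.96 = 2.7627 m.

2.7627


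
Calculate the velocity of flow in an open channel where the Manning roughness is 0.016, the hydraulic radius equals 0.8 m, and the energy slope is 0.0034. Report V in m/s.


Manning's equation gives V = (1/n) * R^(2/3) * S^(1/2).
First, compute R^(2/3) = 0.8^(2/3) = 0.8618.
Next, S^(1/2) = 0.0034^(1/2) = 0.05831.
Then 1/n = 1/0.016 = 62.5.
V = 62.5 * 0.8618 * 0.05831 = 3.1406 m/s.

3.1406


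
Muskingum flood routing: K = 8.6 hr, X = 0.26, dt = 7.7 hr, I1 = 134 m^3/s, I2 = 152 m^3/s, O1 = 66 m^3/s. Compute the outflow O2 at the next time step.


Muskingum coefficients:
denom = 2*K*(1-X) + dt = 2*8.6*(1-0.26) + 7.7 = 20.428.
C0 = (dt - 2*K*X)/denom = (7.7 - 2*8.6*0.26)/20.428 = 0.158.
C1 = (dt + 2*K*X)/denom = (7.7 + 2*8.6*0.26)/20.428 = 0.5958.
C2 = (2*K*(1-X) - dt)/denom = 0.2461.
O2 = C0*I2 + C1*I1 + C2*O1
   = 0.158*152 + 0.5958*134 + 0.2461*66
   = 120.11 m^3/s.

120.11


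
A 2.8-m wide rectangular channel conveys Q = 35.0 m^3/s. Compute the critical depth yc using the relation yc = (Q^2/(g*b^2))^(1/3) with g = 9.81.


Using yc = (Q^2 / (g * b^2))^(1/3):
Q^2 = 35.0^2 = 1225.0.
g * b^2 = 9.81 * 2.8^2 = 9.81 * 7.84 = 76.91.
Q^2 / (g*b^2) = 1225.0 / 76.91 = 15.9277.
yc = 15.9277^(1/3) = 2.516 m.

2.516


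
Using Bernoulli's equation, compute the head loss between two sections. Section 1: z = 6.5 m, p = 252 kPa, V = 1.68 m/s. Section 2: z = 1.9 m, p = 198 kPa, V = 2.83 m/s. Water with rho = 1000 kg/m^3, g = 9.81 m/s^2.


Total head at each section: H = z + p/(rho*g) + V^2/(2g).
H1 = 6.5 + 252*1000/(1000*9.81) + 1.68^2/(2*9.81)
   = 6.5 + 25.688 + 0.1439
   = 32.332 m.
H2 = 1.9 + 198*1000/(1000*9.81) + 2.83^2/(2*9.81)
   = 1.9 + 20.183 + 0.4082
   = 22.492 m.
h_L = H1 - H2 = 32.332 - 22.492 = 9.84 m.

9.84


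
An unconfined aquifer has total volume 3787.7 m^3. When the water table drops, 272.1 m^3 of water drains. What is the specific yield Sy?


Specific yield Sy = Volume drained / Total volume.
Sy = 272.1 / 3787.7
   = 0.0718.

0.0718


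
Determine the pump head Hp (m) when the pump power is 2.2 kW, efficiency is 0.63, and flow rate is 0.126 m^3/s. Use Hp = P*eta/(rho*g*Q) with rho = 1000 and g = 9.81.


Pump head formula: Hp = P * eta / (rho * g * Q).
Numerator: P * eta = 2.2 * 1000 * 0.63 = 1386.0 W.
Denominator: rho * g * Q = 1000 * 9.81 * 0.126 = 1236.06.
Hp = 1386.0 / 1236.06 = 1.12 m.

1.12


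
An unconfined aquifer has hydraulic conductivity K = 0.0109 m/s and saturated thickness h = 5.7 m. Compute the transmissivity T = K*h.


Transmissivity is defined as T = K * h.
T = 0.0109 * 5.7
  = 0.0621 m^2/s.

0.0621


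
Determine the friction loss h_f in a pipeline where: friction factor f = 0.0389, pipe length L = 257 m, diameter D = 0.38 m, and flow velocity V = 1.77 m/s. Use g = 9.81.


Darcy-Weisbach equation: h_f = f * (L/D) * V^2/(2g).
f * L/D = 0.0389 * 257/0.38 = 26.3087.
V^2/(2g) = 1.77^2 / (2*9.81) = 3.1329 / 19.62 = 0.1597 m.
h_f = 26.3087 * 0.1597 = 4.201 m.

4.201


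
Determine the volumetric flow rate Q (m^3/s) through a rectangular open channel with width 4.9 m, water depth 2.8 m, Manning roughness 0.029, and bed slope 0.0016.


For a rectangular channel, the cross-sectional area A = b * y = 4.9 * 2.8 = 13.72 m^2.
The wetted perimeter P = b + 2y = 4.9 + 2*2.8 = 10.5 m.
Hydraulic radius R = A/P = 13.72/10.5 = 1.3067 m.
Velocity V = (1/n)*R^(2/3)*S^(1/2) = (1/0.029)*1.3067^(2/3)*0.0016^(1/2) = 1.6486 m/s.
Discharge Q = A * V = 13.72 * 1.6486 = 22.618 m^3/s.

22.618


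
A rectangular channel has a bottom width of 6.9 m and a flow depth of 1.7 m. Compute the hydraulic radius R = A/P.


For a rectangular section:
Flow area A = b * y = 6.9 * 1.7 = 11.73 m^2.
Wetted perimeter P = b + 2y = 6.9 + 2*1.7 = 10.3 m.
Hydraulic radius R = A/P = 11.73 / 10.3 = 1.1388 m.

1.1388


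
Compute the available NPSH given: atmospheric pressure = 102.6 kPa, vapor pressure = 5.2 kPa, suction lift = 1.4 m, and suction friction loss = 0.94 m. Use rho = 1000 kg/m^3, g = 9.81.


NPSHa = p_atm/(rho*g) - z_s - hf_s - p_vap/(rho*g).
p_atm/(rho*g) = 102.6*1000 / (1000*9.81) = 10.459 m.
p_vap/(rho*g) = 5.2*1000 / (1000*9.81) = 0.53 m.
NPSHa = 10.459 - 1.4 - 0.94 - 0.53
      = 7.59 m.

7.59


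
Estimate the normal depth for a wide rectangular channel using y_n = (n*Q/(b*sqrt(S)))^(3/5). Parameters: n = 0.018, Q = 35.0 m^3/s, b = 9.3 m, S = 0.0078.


We use the wide-channel approximation y_n = (n*Q/(b*sqrt(S)))^(3/5).
sqrt(S) = sqrt(0.0078) = 0.088318.
Numerator: n*Q = 0.018 * 35.0 = 0.63.
Denominator: b*sqrt(S) = 9.3 * 0.088318 = 0.821357.
arg = 0.767.
y_n = 0.767^(3/5) = 0.8529 m.

0.8529


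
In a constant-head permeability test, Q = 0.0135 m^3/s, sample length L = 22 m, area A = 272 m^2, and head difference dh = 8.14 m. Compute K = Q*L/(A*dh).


From K = Q*L / (A*dh):
Numerator: Q*L = 0.0135 * 22 = 0.297.
Denominator: A*dh = 272 * 8.14 = 2214.08.
K = 0.297 / 2214.08 = 0.000134 m/s.

0.000134


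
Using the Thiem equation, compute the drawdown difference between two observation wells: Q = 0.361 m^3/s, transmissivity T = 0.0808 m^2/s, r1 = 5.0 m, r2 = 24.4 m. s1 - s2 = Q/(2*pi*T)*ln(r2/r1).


Thiem equation: s1 - s2 = Q/(2*pi*T) * ln(r2/r1).
ln(r2/r1) = ln(24.4/5.0) = 1.5851.
Q/(2*pi*T) = 0.361 / (2*pi*0.0808) = 0.361 / 0.5077 = 0.7111.
s1 - s2 = 0.7111 * 1.5851 = 1.1272 m.

1.1272


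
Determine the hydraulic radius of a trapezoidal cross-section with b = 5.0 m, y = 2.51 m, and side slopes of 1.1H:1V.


For a trapezoidal section with side slope z:
A = (b + z*y)*y = (5.0 + 1.1*2.51)*2.51 = 19.48 m^2.
P = b + 2*y*sqrt(1 + z^2) = 5.0 + 2*2.51*sqrt(1 + 1.1^2) = 12.463 m.
R = A/P = 19.48 / 12.463 = 1.5631 m.

1.5631


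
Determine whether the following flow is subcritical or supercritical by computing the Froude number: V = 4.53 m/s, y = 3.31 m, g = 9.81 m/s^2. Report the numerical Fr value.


The Froude number is defined as Fr = V / sqrt(g*y).
g*y = 9.81 * 3.31 = 32.4711.
sqrt(g*y) = sqrt(32.4711) = 5.6983.
Fr = 4.53 / 5.6983 = 0.795.
Since Fr < 1, the flow is subcritical.

0.795


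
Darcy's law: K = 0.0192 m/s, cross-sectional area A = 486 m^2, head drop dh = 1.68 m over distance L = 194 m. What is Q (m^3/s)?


Darcy's law: Q = K * A * i, where i = dh/L.
Hydraulic gradient i = 1.68 / 194 = 0.00866.
Q = 0.0192 * 486 * 0.00866
  = 0.0808 m^3/s.

0.0808


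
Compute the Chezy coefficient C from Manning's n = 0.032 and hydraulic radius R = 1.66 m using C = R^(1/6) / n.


The Chezy coefficient relates to Manning's n through C = R^(1/6) / n.
R^(1/6) = 1.66^(1/6) = 1.08814.
C = 1.08814 / 0.032 = 34.0 m^(1/2)/s.

34.0


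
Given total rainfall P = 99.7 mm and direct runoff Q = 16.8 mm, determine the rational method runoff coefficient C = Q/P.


The runoff coefficient C = runoff depth / rainfall depth.
C = 16.8 / 99.7
  = 0.1685.

0.1685


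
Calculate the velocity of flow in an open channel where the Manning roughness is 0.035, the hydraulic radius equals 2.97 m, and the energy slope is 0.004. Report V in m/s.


Manning's equation gives V = (1/n) * R^(2/3) * S^(1/2).
First, compute R^(2/3) = 2.97^(2/3) = 2.0662.
Next, S^(1/2) = 0.004^(1/2) = 0.063246.
Then 1/n = 1/0.035 = 28.57.
V = 28.57 * 2.0662 * 0.063246 = 3.7336 m/s.

3.7336


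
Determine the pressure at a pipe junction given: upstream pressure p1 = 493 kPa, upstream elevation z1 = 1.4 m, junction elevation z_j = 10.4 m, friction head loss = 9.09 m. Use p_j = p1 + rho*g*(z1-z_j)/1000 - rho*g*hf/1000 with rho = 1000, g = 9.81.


Junction pressure: p_j = p1 + rho*g*(z1 - z_j)/1000 - rho*g*hf/1000.
Elevation term = 1000*9.81*(1.4 - 10.4)/1000 = -88.29 kPa.
Friction term = 1000*9.81*9.09/1000 = 89.173 kPa.
p_j = 493 + -88.29 - 89.173 = 315.54 kPa.

315.54
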